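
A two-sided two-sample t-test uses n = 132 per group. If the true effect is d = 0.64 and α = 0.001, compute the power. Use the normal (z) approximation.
Power ≈ 0.97

Power calculation (two-sample t-test, normal approximation):
z_β = d · √(n/2) - z_{α/2}
z_β = 0.64 · √(132/2) - 3.291
z_β = 0.64 · 8.124 - 3.291
z_β = 1.909

Power = Φ(z_β) = Φ(1.909) ≈ 0.972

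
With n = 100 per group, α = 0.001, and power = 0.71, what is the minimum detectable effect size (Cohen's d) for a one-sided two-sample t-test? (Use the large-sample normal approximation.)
d ≈ 0.52

Minimum detectable effect (two-sample t-test, normal approximation):
d = (z_α + z_β) / √(n/2)
d = (3.090 + 0.553) / √(100/2)
d = 3.644 / 7.071
d ≈ 0.52

By Cohen's convention (0.2 small / 0.5 medium / 0.8 large): medium effect.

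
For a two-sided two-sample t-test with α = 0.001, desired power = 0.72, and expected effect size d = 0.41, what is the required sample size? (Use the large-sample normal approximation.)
n = 179 per group

Sample size formula (two-sample t-test, normal approximation):
n = 2 · ((z_{α/2} + z_β) / d)²

z_{α/2} = 3.291 (for α = 0.001, two-sided)
z_β = 0.583 (for power = 0.72)
d = 0.41

n = 2 · ((3.291 + 0.583) / 0.41)²
n = 2 · (9.449)²
n ≈ 178.57
Round up to the next whole number: n = 179 per group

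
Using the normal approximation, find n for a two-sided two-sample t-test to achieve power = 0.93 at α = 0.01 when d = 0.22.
n = 679 per group

Sample size formula (two-sample t-test, normal approximation):
n = 2 · ((z_{α/2} + z_β) / d)²

z_{α/2} = 2.576 (for α = 0.01, two-sided)
z_β = 1.476 (for power = 0.93)
d = 0.22

n = 2 · ((2.576 + 1.476) / 0.22)²
n = 2 · (18.418)²
n ≈ 678.45
Round up to the next whole number: n = 679 per group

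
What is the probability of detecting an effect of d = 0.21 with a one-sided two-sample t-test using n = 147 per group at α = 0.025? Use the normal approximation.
Power ≈ 0.44

Power calculation (two-sample t-test, normal approximation):
z_β = d · √(n/2) - z_α
z_β = 0.21 · √(147/2) - 1.960
z_β = 0.21 · 8.573 - 1.960
z_β = -0.160

Power = Φ(z_β) = Φ(-0.160) ≈ 0.437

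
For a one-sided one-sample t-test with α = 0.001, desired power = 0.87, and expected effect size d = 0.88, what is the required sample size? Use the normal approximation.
n = 23

Sample size formula (one-sample t-test, normal approximation):
n = ((z_α + z_β) / d)²

z_α = 3.090 (for α = 0.001, one-sided)
z_β = 1.126 (for power = 0.87)
d = 0.88

n = ((3.090 + 1.126) / 0.88)²
n = (4.791)²
n ≈ 22.95
Round up to the next whole number: n = 23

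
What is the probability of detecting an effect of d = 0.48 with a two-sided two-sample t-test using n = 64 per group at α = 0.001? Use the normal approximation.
Power ≈ 0.28

Power calculation (two-sample t-test, normal approximation):
z_β = d · √(n/2) - z_{α/2}
z_β = 0.48 · √(64/2) - 3.291
z_β = 0.48 · 5.657 - 3.291
z_β = -0.575

Power = Φ(z_β) = Φ(-0.575) ≈ 0.283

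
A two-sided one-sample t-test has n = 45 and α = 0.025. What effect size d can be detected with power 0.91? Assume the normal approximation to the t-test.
d ≈ 0.53

Minimum detectable effect (one-sample t-test, normal approximation):
d = (z_{α/2} + z_β) / √n
d = (2.241 + 1.341) / √45
d = 3.582 / 6.708
d ≈ 0.53

By Cohen's convention (0.2 small / 0.5 medium / 0.8 large): medium effect.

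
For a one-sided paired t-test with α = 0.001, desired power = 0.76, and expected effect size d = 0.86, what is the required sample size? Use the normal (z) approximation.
n = 20 pairs

Sample size formula (paired t-test, normal approximation):
n = ((z_α + z_β) / d)²

z_α = 3.090 (for α = 0.001, one-sided)
z_β = 0.706 (for power = 0.76)
d = 0.86

n = ((3.090 + 0.706) / 0.86)²
n = (4.414)²
n ≈ 19.48
Round up to the next whole number: n = 20 pairs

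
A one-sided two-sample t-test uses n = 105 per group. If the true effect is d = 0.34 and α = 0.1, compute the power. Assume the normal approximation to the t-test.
Power ≈ 0.88

Power calculation (two-sample t-test, normal approximation):
z_β = d · √(n/2) - z_α
z_β = 0.34 · √(105/2) - 1.282
z_β = 0.34 · 7.246 - 1.282
z_β = 1.182

Power = Φ(z_β) = Φ(1.182) ≈ 0.881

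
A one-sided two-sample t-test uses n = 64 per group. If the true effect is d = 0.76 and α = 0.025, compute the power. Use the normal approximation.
Power ≈ 0.99

Power calculation (two-sample t-test, normal approximation):
z_β = d · √(n/2) - z_α
z_β = 0.76 · √(64/2) - 1.960
z_β = 0.76 · 5.657 - 1.960
z_β = 2.339

Power = Φ(z_β) = Φ(2.339) ≈ 0.990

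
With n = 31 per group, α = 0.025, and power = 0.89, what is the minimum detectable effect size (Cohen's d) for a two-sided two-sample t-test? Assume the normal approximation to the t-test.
d ≈ 0.88

Minimum detectable effect (two-sample t-test, normal approximation):
d = (z_{α/2} + z_β) / √(n/2)
d = (2.241 + 1.227) / √(31/2)
d = 3.468 / 3.937
d ≈ 0.88

By Cohen's convention (0.2 small / 0.5 medium / 0.8 large): large effect.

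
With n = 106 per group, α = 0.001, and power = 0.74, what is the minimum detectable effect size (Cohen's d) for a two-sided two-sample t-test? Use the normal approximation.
d ≈ 0.54

Minimum detectable effect (two-sample t-test, normal approximation):
d = (z_{α/2} + z_β) / √(n/2)
d = (3.291 + 0.643) / √(106/2)
d = 3.934 / 7.280
d ≈ 0.54

By Cohen's convention (0.2 small / 0.5 medium / 0.8 large): medium effect.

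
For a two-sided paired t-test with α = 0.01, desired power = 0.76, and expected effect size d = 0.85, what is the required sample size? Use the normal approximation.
n = 15 pairs

Sample size formula (paired t-test, normal approximation):
n = ((z_{α/2} + z_β) / d)²

z_{α/2} = 2.576 (for α = 0.01, two-sided)
z_β = 0.706 (for power = 0.76)
d = 0.85

n = ((2.576 + 0.706) / 0.85)²
n = (3.861)²
n ≈ 14.91
Round up to the next whole number: n = 15 pairs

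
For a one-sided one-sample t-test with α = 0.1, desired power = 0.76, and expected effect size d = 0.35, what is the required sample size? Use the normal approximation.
n = 33

Sample size formula (one-sample t-test, normal approximation):
n = ((z_α + z_β) / d)²

z_α = 1.282 (for α = 0.1, one-sided)
z_β = 0.706 (for power = 0.76)
d = 0.35

n = ((1.282 + 0.706) / 0.35)²
n = (5.680)²
n ≈ 32.26
Round up to the next whole number: n = 33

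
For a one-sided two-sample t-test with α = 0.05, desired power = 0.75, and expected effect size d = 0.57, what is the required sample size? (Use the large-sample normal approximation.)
n = 34 per group

Sample size formula (two-sample t-test, normal approximation):
n = 2 · ((z_α + z_β) / d)²

z_α = 1.645 (for α = 0.05, one-sided)
z_β = 0.674 (for power = 0.75)
d = 0.57

n = 2 · ((1.645 + 0.674) / 0.57)²
n = 2 · (4.068)²
n ≈ 33.10
Round up to the next whole number: n = 34 per group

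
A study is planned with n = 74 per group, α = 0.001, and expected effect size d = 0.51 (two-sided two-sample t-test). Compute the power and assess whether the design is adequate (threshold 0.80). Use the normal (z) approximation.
Power ≈ 0.43; the study is underpowered (power < 0.80)

Power calculation (two-sample t-test, normal approximation):
z_β = d · √(n/2) - z_{α/2}
z_β = 0.51 · √(74/2) - 3.291
z_β = 0.51 · 6.083 - 3.291
z_β = -0.188

Power = Φ(z_β) = Φ(-0.188) ≈ 0.425

Effect size d = 0.51 is medium by Cohen's convention (0.2/0.5/0.8).

Threshold: power ≥ 0.80 is conventionally adequate.
Power ≈ 0.43 → the study is underpowered (power < 0.80).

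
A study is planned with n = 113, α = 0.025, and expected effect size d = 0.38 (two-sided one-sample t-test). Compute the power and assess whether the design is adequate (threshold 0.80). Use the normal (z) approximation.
Power ≈ 0.96; the study is adequately powered (power ≥ 0.80)

Power calculation (one-sample t-test, normal approximation):
z_β = d · √n - z_{α/2}
z_β = 0.38 · √113 - 2.241
z_β = 0.38 · 10.630 - 2.241
z_β = 1.798

Power = Φ(z_β) = Φ(1.798) ≈ 0.964

Effect size d = 0.38 is small by Cohen's convention (0.2/0.5/0.8).

Threshold: power ≥ 0.80 is conventionally adequate.
Power ≈ 0.96 → the study is adequately powered (power ≥ 0.80).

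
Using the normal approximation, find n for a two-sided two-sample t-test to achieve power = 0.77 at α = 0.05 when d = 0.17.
n = 505 per group

Sample size formula (two-sample t-test, normal approximation):
n = 2 · ((z_{α/2} + z_β) / d)²

z_{α/2} = 1.960 (for α = 0.05, two-sided)
z_β = 0.739 (for power = 0.77)
d = 0.17

n = 2 · ((1.960 + 0.739) / 0.17)²
n = 2 · (15.876)²
n ≈ 504.09
Round up to the next whole number: n = 505 per group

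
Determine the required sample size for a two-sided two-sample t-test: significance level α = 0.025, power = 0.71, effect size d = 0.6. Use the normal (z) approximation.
n = 44 per group

Sample size formula (two-sample t-test, normal approximation):
n = 2 · ((z_{α/2} + z_β) / d)²

z_{α/2} = 2.241 (for α = 0.025, two-sided)
z_β = 0.553 (for power = 0.71)
d = 0.6

n = 2 · ((2.241 + 0.553) / 0.6)²
n = 2 · (4.657)²
n ≈ 43.38
Round up to the next whole number: n = 44 per group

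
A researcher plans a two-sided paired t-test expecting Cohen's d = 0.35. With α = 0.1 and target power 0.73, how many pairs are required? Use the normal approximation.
n = 42 pairs

Sample size formula (paired t-test, normal approximation):
n = ((z_{α/2} + z_β) / d)²

z_{α/2} = 1.645 (for α = 0.1, two-sided)
z_β = 0.613 (for power = 0.73)
d = 0.35

n = ((1.645 + 0.613) / 0.35)²
n = (6.451)²
n ≈ 41.62
Round up to the next whole number: n = 42 pairs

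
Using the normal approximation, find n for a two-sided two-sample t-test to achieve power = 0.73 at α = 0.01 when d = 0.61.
n = 55 per group

Sample size formula (two-sample t-test, normal approximation):
n = 2 · ((z_{α/2} + z_β) / d)²

z_{α/2} = 2.576 (for α = 0.01, two-sided)
z_β = 0.613 (for power = 0.73)
d = 0.61

n = 2 · ((2.576 + 0.613) / 0.61)²
n = 2 · (5.228)²
n ≈ 54.66
Round up to the next whole number: n = 55 per group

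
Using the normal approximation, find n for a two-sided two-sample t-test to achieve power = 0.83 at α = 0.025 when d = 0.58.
n = 61 per group

Sample size formula (two-sample t-test, normal approximation):
n = 2 · ((z_{α/2} + z_β) / d)²

z_{α/2} = 2.241 (for α = 0.025, two-sided)
z_β = 0.954 (for power = 0.83)
d = 0.58

n = 2 · ((2.241 + 0.954) / 0.58)²
n = 2 · (5.509)²
n ≈ 60.70
Round up to the next whole number: n = 61 per group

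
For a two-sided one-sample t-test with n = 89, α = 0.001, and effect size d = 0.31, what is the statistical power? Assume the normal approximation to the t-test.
Power ≈ 0.36

Power calculation (one-sample t-test, normal approximation):
z_β = d · √n - z_{α/2}
z_β = 0.31 · √89 - 3.291
z_β = 0.31 · 9.434 - 3.291
z_β = -0.366

Power = Φ(z_β) = Φ(-0.366) ≈ 0.357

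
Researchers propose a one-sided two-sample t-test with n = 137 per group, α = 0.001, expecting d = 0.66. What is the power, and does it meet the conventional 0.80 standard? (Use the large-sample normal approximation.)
Power ≈ 0.99; the study is adequately powered (power ≥ 0.80)

Power calculation (two-sample t-test, normal approximation):
z_β = d · √(n/2) - z_α
z_β = 0.66 · √(137/2) - 3.090
z_β = 0.66 · 8.276 - 3.090
z_β = 2.372

Power = Φ(z_β) = Φ(2.372) ≈ 0.991

Effect size d = 0.66 is medium by Cohen's convention (0.2/0.5/0.8).

Threshold: power ≥ 0.80 is conventionally adequate.
Power ≈ 0.99 → the study is adequately powered (power ≥ 0.80).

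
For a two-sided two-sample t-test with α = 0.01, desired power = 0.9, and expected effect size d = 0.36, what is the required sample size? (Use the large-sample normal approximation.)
n = 230 per group

Sample size formula (two-sample t-test, normal approximation):
n = 2 · ((z_{α/2} + z_β) / d)²

z_{α/2} = 2.576 (for α = 0.01, two-sided)
z_β = 1.282 (for power = 0.9)
d = 0.36

n = 2 · ((2.576 + 1.282) / 0.36)²
n = 2 · (10.717)²
n ≈ 229.71
Round up to the next whole number: n = 230 per group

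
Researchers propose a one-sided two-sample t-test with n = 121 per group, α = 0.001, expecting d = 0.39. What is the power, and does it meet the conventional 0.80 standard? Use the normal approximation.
Power ≈ 0.48; the study is underpowered (power < 0.80)

Power calculation (two-sample t-test, normal approximation):
z_β = d · √(n/2) - z_α
z_β = 0.39 · √(121/2) - 3.090
z_β = 0.39 · 7.778 - 3.090
z_β = -0.057

Power = Φ(z_β) = Φ(-0.057) ≈ 0.477

Effect size d = 0.39 is small by Cohen's convention (0.2/0.5/0.8).

Threshold: power ≥ 0.80 is conventionally adequate.
Power ≈ 0.48 → the study is underpowered (power < 0.80).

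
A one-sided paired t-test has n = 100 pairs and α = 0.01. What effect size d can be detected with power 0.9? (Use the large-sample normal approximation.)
d ≈ 0.36

Minimum detectable effect (paired t-test, normal approximation):
d = (z_α + z_β) / √n
d = (2.326 + 1.282) / √100
d = 3.608 / 10.000
d ≈ 0.36

By Cohen's convention (0.2 small / 0.5 medium / 0.8 large): small effect.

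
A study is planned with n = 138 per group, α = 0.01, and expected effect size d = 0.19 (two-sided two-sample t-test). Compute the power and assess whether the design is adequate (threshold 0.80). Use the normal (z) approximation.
Power ≈ 0.16; the study is underpowered (power < 0.80)

Power calculation (two-sample t-test, normal approximation):
z_β = d · √(n/2) - z_{α/2}
z_β = 0.19 · √(138/2) - 2.576
z_β = 0.19 · 8.307 - 2.576
z_β = -0.998

Power = Φ(z_β) = Φ(-0.998) ≈ 0.159

Effect size d = 0.19 is very small by Cohen's convention (0.2/0.5/0.8).

Threshold: power ≥ 0.80 is conventionally adequate.
Power ≈ 0.16 → the study is underpowered (power < 0.80).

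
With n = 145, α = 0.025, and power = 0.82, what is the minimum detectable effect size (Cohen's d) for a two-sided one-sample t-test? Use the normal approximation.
d ≈ 0.26

Minimum detectable effect (one-sample t-test, normal approximation):
d = (z_{α/2} + z_β) / √n
d = (2.241 + 0.915) / √145
d = 3.157 / 12.042
d ≈ 0.26

By Cohen's convention (0.2 small / 0.5 medium / 0.8 large): small effect.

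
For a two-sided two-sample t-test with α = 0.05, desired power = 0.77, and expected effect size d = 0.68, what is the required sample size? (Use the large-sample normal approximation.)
n = 32 per group

Sample size formula (two-sample t-test, normal approximation):
n = 2 · ((z_{α/2} + z_β) / d)²

z_{α/2} = 1.960 (for α = 0.05, two-sided)
z_β = 0.739 (for power = 0.77)
d = 0.68

n = 2 · ((1.960 + 0.739) / 0.68)²
n = 2 · (3.969)²
n ≈ 31.51
Round up to the next whole number: n = 32 per group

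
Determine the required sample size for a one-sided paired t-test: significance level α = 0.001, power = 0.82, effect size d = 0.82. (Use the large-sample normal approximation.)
n = 24 pairs

Sample size formula (paired t-test, normal approximation):
n = ((z_α + z_β) / d)²

z_α = 3.090 (for α = 0.001, one-sided)
z_β = 0.915 (for power = 0.82)
d = 0.82

n = ((3.090 + 0.915) / 0.82)²
n = (4.884)²
n ≈ 23.85
Round up to the next whole number: n = 24 pairs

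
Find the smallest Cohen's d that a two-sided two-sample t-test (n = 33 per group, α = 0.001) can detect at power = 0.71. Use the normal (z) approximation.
d ≈ 0.95

Minimum detectable effect (two-sample t-test, normal approximation):
d = (z_{α/2} + z_β) / √(n/2)
d = (3.291 + 0.553) / √(33/2)
d = 3.844 / 4.062
d ≈ 0.95

By Cohen's convention (0.2 small / 0.5 medium / 0.8 large): large effect.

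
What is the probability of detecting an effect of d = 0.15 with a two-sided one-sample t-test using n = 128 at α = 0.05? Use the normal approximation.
Power ≈ 0.40

Power calculation (one-sample t-test, normal approximation):
z_β = d · √n - z_{α/2}
z_β = 0.15 · √128 - 1.960
z_β = 0.15 · 11.314 - 1.960
z_β = -0.263

Power = Φ(z_β) = Φ(-0.263) ≈ 0.396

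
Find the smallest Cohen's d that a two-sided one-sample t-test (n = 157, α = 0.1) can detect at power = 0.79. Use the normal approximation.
d ≈ 0.20

Minimum detectable effect (one-sample t-test, normal approximation):
d = (z_{α/2} + z_β) / √n
d = (1.645 + 0.806) / √157
d = 2.451 / 12.530
d ≈ 0.20

By Cohen's convention (0.2 small / 0.5 medium / 0.8 large): small effect.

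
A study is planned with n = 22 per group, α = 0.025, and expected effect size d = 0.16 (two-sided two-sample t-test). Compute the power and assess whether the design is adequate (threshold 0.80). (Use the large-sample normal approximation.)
Power ≈ 0.04; the study is underpowered (power < 0.80)

Power calculation (two-sample t-test, normal approximation):
z_β = d · √(n/2) - z_{α/2}
z_β = 0.16 · √(22/2) - 2.241
z_β = 0.16 · 3.317 - 2.241
z_β = -1.711

Power = Φ(z_β) = Φ(-1.711) ≈ 0.044

Effect size d = 0.16 is very small by Cohen's convention (0.2/0.5/0.8).

Threshold: power ≥ 0.80 is conventionally adequate.
Power ≈ 0.04 → the study is underpowered (power < 0.80).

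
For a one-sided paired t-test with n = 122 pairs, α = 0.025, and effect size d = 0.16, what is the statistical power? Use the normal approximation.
Power ≈ 0.42

Power calculation (paired t-test, normal approximation):
z_β = d · √n - z_α
z_β = 0.16 · √122 - 1.960
z_β = 0.16 · 11.045 - 1.960
z_β = -0.193

Power = Φ(z_β) = Φ(-0.193) ≈ 0.424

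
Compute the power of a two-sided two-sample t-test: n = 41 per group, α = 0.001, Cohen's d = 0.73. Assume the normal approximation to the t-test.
Power ≈ 0.51

Power calculation (two-sample t-test, normal approximation):
z_β = d · √(n/2) - z_{α/2}
z_β = 0.73 · √(41/2) - 3.291
z_β = 0.73 · 4.528 - 3.291
z_β = 0.015

Power = Φ(z_β) = Φ(0.015) ≈ 0.506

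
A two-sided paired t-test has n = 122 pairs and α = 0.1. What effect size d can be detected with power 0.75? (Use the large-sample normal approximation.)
d ≈ 0.21

Minimum detectable effect (paired t-test, normal approximation):
d = (z_{α/2} + z_β) / √n
d = (1.645 + 0.674) / √122
d = 2.319 / 11.045
d ≈ 0.21

By Cohen's convention (0.2 small / 0.5 medium / 0.8 large): small effect.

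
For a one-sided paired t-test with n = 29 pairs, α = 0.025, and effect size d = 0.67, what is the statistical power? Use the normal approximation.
Power ≈ 0.95

Power calculation (paired t-test, normal approximation):
z_β = d · √n - z_α
z_β = 0.67 · √29 - 1.960
z_β = 0.67 · 5.385 - 1.960
z_β = 1.648

Power = Φ(z_β) = Φ(1.648) ≈ 0.950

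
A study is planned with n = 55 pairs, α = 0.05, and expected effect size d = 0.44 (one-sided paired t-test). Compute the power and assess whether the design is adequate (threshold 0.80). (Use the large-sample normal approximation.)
Power ≈ 0.95; the study is adequately powered (power ≥ 0.80)

Power calculation (paired t-test, normal approximation):
z_β = d · √n - z_α
z_β = 0.44 · √55 - 1.645
z_β = 0.44 · 7.416 - 1.645
z_β = 1.618

Power = Φ(z_β) = Φ(1.618) ≈ 0.947

Effect size d = 0.44 is small by Cohen's convention (0.2/0.5/0.8).

Threshold: power ≥ 0.80 is conventionally adequate.
Power ≈ 0.95 → the study is adequately powered (power ≥ 0.80).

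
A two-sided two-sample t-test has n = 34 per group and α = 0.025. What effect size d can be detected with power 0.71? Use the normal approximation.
d ≈ 0.68

Minimum detectable effect (two-sample t-test, normal approximation):
d = (z_{α/2} + z_β) / √(n/2)
d = (2.241 + 0.553) / √(34/2)
d = 2.795 / 4.123
d ≈ 0.68

By Cohen's convention (0.2 small / 0.5 medium / 0.8 large): medium effect.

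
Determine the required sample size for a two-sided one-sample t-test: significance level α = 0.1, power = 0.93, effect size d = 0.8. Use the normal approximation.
n = 16

Sample size formula (one-sample t-test, normal approximation):
n = ((z_{α/2} + z_β) / d)²

z_{α/2} = 1.645 (for α = 0.1, two-sided)
z_β = 1.476 (for power = 0.93)
d = 0.8

n = ((1.645 + 1.476) / 0.8)²
n = (3.901)²
n ≈ 15.22
Round up to the next whole number: n = 16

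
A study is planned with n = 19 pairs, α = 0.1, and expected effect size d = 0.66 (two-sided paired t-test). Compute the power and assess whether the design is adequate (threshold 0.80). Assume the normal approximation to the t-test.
Power ≈ 0.89; the study is adequately powered (power ≥ 0.80)

Power calculation (paired t-test, normal approximation):
z_β = d · √n - z_{α/2}
z_β = 0.66 · √19 - 1.645
z_β = 0.66 · 4.359 - 1.645
z_β = 1.232

Power = Φ(z_β) = Φ(1.232) ≈ 0.891

Effect size d = 0.66 is medium by Cohen's convention (0.2/0.5/0.8).

Threshold: power ≥ 0.80 is conventionally adequate.
Power ≈ 0.89 → the study is adequately powered (power ≥ 0.80).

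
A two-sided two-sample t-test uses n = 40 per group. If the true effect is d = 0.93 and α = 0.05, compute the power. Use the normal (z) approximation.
Power ≈ 0.99

Power calculation (two-sample t-test, normal approximation):
z_β = d · √(n/2) - z_{α/2}
z_β = 0.93 · √(40/2) - 1.960
z_β = 0.93 · 4.472 - 1.960
z_β = 2.199

Power = Φ(z_β) = Φ(2.199) ≈ 0.986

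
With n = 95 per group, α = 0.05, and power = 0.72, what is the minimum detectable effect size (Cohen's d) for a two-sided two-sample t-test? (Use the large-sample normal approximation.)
d ≈ 0.37

Minimum detectable effect (two-sample t-test, normal approximation):
d = (z_{α/2} + z_β) / √(n/2)
d = (1.960 + 0.583) / √(95/2)
d = 2.543 / 6.892
d ≈ 0.37

By Cohen's convention (0.2 small / 0.5 medium / 0.8 large): small effect.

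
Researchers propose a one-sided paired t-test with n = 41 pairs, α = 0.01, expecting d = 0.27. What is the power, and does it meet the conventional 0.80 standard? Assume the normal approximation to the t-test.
Power ≈ 0.28; the study is underpowered (power < 0.80)

Power calculation (paired t-test, normal approximation):
z_β = d · √n - z_α
z_β = 0.27 · √41 - 2.326
z_β = 0.27 · 6.403 - 2.326
z_β = -0.598

Power = Φ(z_β) = Φ(-0.598) ≈ 0.275

Effect size d = 0.27 is small by Cohen's convention (0.2/0.5/0.8).

Threshold: power ≥ 0.80 is conventionally adequate.
Power ≈ 0.28 → the study is underpowered (power < 0.80).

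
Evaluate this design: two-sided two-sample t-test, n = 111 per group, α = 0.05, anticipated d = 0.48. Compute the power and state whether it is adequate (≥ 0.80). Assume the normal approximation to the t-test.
Power ≈ 0.95; the study is adequately powered (power ≥ 0.80)

Power calculation (two-sample t-test, normal approximation):
z_β = d · √(n/2) - z_{α/2}
z_β = 0.48 · √(111/2) - 1.960
z_β = 0.48 · 7.450 - 1.960
z_β = 1.616

Power = Φ(z_β) = Φ(1.616) ≈ 0.947

Effect size d = 0.48 is small by Cohen's convention (0.2/0.5/0.8).

Threshold: power ≥ 0.80 is conventionally adequate.
Power ≈ 0.95 → the study is adequately powered (power ≥ 0.80).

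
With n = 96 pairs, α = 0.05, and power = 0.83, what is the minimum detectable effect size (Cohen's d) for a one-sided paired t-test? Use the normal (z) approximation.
d ≈ 0.27

Minimum detectable effect (paired t-test, normal approximation):
d = (z_α + z_β) / √n
d = (1.645 + 0.954) / √96
d = 2.599 / 9.798
d ≈ 0.27

By Cohen's convention (0.2 small / 0.5 medium / 0.8 large): small effect.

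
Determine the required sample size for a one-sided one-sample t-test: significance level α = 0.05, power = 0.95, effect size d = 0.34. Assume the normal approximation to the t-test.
n = 94

Sample size formula (one-sample t-test, normal approximation):
n = ((z_α + z_β) / d)²

z_α = 1.645 (for α = 0.05, one-sided)
z_β = 1.645 (for power = 0.95)
d = 0.34

n = ((1.645 + 1.645) / 0.34)²
n = (9.676)²
n ≈ 93.62
Round up to the next whole number: n = 94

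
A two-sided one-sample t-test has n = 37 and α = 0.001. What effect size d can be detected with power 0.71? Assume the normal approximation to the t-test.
d ≈ 0.63

Minimum detectable effect (one-sample t-test, normal approximation):
d = (z_{α/2} + z_β) / √n
d = (3.291 + 0.553) / √37
d = 3.844 / 6.083
d ≈ 0.63

By Cohen's convention (0.2 small / 0.5 medium / 0.8 large): medium effect.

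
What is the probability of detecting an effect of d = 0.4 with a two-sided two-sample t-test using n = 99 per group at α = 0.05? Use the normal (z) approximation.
Power ≈ 0.80

Power calculation (two-sample t-test, normal approximation):
z_β = d · √(n/2) - z_{α/2}
z_β = 0.4 · √(99/2) - 1.960
z_β = 0.4 · 7.036 - 1.960
z_β = 0.854

Power = Φ(z_β) = Φ(0.854) ≈ 0.804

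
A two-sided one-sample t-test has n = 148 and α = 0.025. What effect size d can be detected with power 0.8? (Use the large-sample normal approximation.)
d ≈ 0.25

Minimum detectable effect (one-sample t-test, normal approximation):
d = (z_{α/2} + z_β) / √n
d = (2.241 + 0.842) / √148
d = 3.083 / 12.166
d ≈ 0.25

By Cohen's convention (0.2 small / 0.5 medium / 0.8 large): small effect.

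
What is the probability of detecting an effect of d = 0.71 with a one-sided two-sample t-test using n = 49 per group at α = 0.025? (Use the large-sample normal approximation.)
Power ≈ 0.94

Power calculation (two-sample t-test, normal approximation):
z_β = d · √(n/2) - z_α
z_β = 0.71 · √(49/2) - 1.960
z_β = 0.71 · 4.950 - 1.960
z_β = 1.554

Power = Φ(z_β) = Φ(1.554) ≈ 0.940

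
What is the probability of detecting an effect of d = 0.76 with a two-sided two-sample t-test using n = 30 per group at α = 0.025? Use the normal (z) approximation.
Power ≈ 0.76

Power calculation (two-sample t-test, normal approximation):
z_β = d · √(n/2) - z_{α/2}
z_β = 0.76 · √(30/2) - 2.241
z_β = 0.76 · 3.873 - 2.241
z_β = 0.702

Power = Φ(z_β) = Φ(0.702) ≈ 0.759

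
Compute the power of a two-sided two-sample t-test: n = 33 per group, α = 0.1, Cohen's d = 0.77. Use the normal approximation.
Power ≈ 0.93

Power calculation (two-sample t-test, normal approximation):
z_β = d · √(n/2) - z_{α/2}
z_β = 0.77 · √(33/2) - 1.645
z_β = 0.77 · 4.062 - 1.645
z_β = 1.483

Power = Φ(z_β) = Φ(1.483) ≈ 0.931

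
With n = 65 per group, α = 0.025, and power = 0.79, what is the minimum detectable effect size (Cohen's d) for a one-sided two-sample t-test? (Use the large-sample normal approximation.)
d ≈ 0.49

Minimum detectable effect (two-sample t-test, normal approximation):
d = (z_α + z_β) / √(n/2)
d = (1.960 + 0.806) / √(65/2)
d = 2.766 / 5.701
d ≈ 0.49

By Cohen's convention (0.2 small / 0.5 medium / 0.8 large): small effect.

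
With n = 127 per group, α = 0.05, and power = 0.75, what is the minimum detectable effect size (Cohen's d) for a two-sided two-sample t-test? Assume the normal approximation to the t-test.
d ≈ 0.33

Minimum detectable effect (two-sample t-test, normal approximation):
d = (z_{α/2} + z_β) / √(n/2)
d = (1.960 + 0.674) / √(127/2)
d = 2.634 / 7.969
d ≈ 0.33

By Cohen's convention (0.2 small / 0.5 medium / 0.8 large): small effect.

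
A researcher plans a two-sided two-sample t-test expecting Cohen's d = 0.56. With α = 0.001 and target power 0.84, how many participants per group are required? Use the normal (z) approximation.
n = 118 per group

Sample size formula (two-sample t-test, normal approximation):
n = 2 · ((z_{α/2} + z_β) / d)²

z_{α/2} = 3.291 (for α = 0.001, two-sided)
z_β = 0.994 (for power = 0.84)
d = 0.56

n = 2 · ((3.291 + 0.994) / 0.56)²
n = 2 · (7.652)²
n ≈ 117.11
Round up to the next whole number: n = 118 per group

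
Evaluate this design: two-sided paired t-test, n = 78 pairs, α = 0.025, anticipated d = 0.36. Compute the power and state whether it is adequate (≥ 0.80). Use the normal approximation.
Power ≈ 0.83; the study is adequately powered (power ≥ 0.80)

Power calculation (paired t-test, normal approximation):
z_β = d · √n - z_{α/2}
z_β = 0.36 · √78 - 2.241
z_β = 0.36 · 8.832 - 2.241
z_β = 0.938

Power = Φ(z_β) = Φ(0.938) ≈ 0.826

Effect size d = 0.36 is small by Cohen's convention (0.2/0.5/0.8).

Threshold: power ≥ 0.80 is conventionally adequate.
Power ≈ 0.83 → the study is adequately powered (power ≥ 0.80).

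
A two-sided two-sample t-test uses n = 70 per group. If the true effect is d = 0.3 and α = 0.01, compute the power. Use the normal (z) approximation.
Power ≈ 0.21

Power calculation (two-sample t-test, normal approximation):
z_β = d · √(n/2) - z_{α/2}
z_β = 0.3 · √(70/2) - 2.576
z_β = 0.3 · 5.916 - 2.576
z_β = -0.801

Power = Φ(z_β) = Φ(-0.801) ≈ 0.212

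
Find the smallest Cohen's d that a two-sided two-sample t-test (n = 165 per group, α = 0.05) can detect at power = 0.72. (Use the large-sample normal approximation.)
d ≈ 0.28

Minimum detectable effect (two-sample t-test, normal approximation):
d = (z_{α/2} + z_β) / √(n/2)
d = (1.960 + 0.583) / √(165/2)
d = 2.543 / 9.083
d ≈ 0.28

By Cohen's convention (0.2 small / 0.5 medium / 0.8 large): small effect.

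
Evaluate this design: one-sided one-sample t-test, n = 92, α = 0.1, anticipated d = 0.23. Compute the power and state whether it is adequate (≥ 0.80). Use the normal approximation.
Power ≈ 0.82; the study is adequately powered (power ≥ 0.80)

Power calculation (one-sample t-test, normal approximation):
z_β = d · √n - z_α
z_β = 0.23 · √92 - 1.282
z_β = 0.23 · 9.592 - 1.282
z_β = 0.925

Power = Φ(z_β) = Φ(0.925) ≈ 0.822

Effect size d = 0.23 is small by Cohen's convention (0.2/0.5/0.8).

Threshold: power ≥ 0.80 is conventionally adequate.
Power ≈ 0.82 → the study is adequately powered (power ≥ 0.80).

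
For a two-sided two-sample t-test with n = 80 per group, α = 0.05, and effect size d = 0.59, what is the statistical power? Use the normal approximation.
Power ≈ 0.96

Power calculation (two-sample t-test, normal approximation):
z_β = d · √(n/2) - z_{α/2}
z_β = 0.59 · √(80/2) - 1.960
z_β = 0.59 · 6.325 - 1.960
z_β = 1.772

Power = Φ(z_β) = Φ(1.772) ≈ 0.962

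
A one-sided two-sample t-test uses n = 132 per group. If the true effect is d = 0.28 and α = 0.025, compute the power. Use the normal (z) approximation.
Power ≈ 0.62

Power calculation (two-sample t-test, normal approximation):
z_β = d · √(n/2) - z_α
z_β = 0.28 · √(132/2) - 1.960
z_β = 0.28 · 8.124 - 1.960
z_β = 0.315

Power = Φ(z_β) = Φ(0.315) ≈ 0.624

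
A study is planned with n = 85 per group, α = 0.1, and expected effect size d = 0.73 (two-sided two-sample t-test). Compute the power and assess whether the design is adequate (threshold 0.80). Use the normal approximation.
Power ≈ 1.00; the study is adequately powered (power ≥ 0.80)

Power calculation (two-sample t-test, normal approximation):
z_β = d · √(n/2) - z_{α/2}
z_β = 0.73 · √(85/2) - 1.645
z_β = 0.73 · 6.519 - 1.645
z_β = 3.114

Power = Φ(z_β) = Φ(3.114) ≈ 0.999

Effect size d = 0.73 is medium by Cohen's convention (0.2/0.5/0.8).

Threshold: power ≥ 0.80 is conventionally adequate.
Power ≈ 1.00 → the study is adequately powered (power ≥ 0.80).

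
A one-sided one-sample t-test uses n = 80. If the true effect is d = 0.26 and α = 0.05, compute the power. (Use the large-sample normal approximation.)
Power ≈ 0.75

Power calculation (one-sample t-test, normal approximation):
z_β = d · √n - z_α
z_β = 0.26 · √80 - 1.645
z_β = 0.26 · 8.944 - 1.645
z_β = 0.681

Power = Φ(z_β) = Φ(0.681) ≈ 0.752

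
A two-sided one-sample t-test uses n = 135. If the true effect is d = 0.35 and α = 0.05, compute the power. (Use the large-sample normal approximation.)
Power ≈ 0.98

Power calculation (one-sample t-test, normal approximation):
z_β = d · √n - z_{α/2}
z_β = 0.35 · √135 - 1.960
z_β = 0.35 · 11.619 - 1.960
z_β = 2.107

Power = Φ(z_β) = Φ(2.107) ≈ 0.982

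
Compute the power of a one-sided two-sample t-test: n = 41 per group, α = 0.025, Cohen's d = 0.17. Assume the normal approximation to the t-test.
Power ≈ 0.12

Power calculation (two-sample t-test, normal approximation):
z_β = d · √(n/2) - z_α
z_β = 0.17 · √(41/2) - 1.960
z_β = 0.17 · 4.528 - 1.960
z_β = -1.190

Power = Φ(z_β) = Φ(-1.190) ≈ 0.117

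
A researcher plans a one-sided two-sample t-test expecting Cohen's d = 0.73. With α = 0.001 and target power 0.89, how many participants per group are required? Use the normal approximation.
n = 70 per group

Sample size formula (two-sample t-test, normal approximation):
n = 2 · ((z_α + z_β) / d)²

z_α = 3.090 (for α = 0.001, one-sided)
z_β = 1.227 (for power = 0.89)
d = 0.73

n = 2 · ((3.090 + 1.227) / 0.73)²
n = 2 · (5.914)²
n ≈ 69.95
Round up to the next whole number: n = 70 per group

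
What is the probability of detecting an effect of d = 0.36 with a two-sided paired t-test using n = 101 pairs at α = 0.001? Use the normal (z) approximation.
Power ≈ 0.63

Power calculation (paired t-test, normal approximation):
z_β = d · √n - z_{α/2}
z_β = 0.36 · √101 - 3.291
z_β = 0.36 · 10.050 - 3.291
z_β = 0.327

Power = Φ(z_β) = Φ(0.327) ≈ 0.628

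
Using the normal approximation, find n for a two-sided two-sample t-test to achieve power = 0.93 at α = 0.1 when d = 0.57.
n = 60 per group

Sample size formula (two-sample t-test, normal approximation):
n = 2 · ((z_{α/2} + z_β) / d)²

z_{α/2} = 1.645 (for α = 0.1, two-sided)
z_β = 1.476 (for power = 0.93)
d = 0.57

n = 2 · ((1.645 + 1.476) / 0.57)²
n = 2 · (5.475)²
n ≈ 59.95
Round up to the next whole number: n = 60 per group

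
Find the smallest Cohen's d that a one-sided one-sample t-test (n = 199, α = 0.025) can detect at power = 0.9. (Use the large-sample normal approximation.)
d ≈ 0.23

Minimum detectable effect (one-sample t-test, normal approximation):
d = (z_α + z_β) / √n
d = (1.960 + 1.282) / √199
d = 3.242 / 14.107
d ≈ 0.23

By Cohen's convention (0.2 small / 0.5 medium / 0.8 large): small effect.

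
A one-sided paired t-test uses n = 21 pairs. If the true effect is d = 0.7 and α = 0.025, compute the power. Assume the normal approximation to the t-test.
Power ≈ 0.89

Power calculation (paired t-test, normal approximation):
z_β = d · √n - z_α
z_β = 0.7 · √21 - 1.960
z_β = 0.7 · 4.583 - 1.960
z_β = 1.248

Power = Φ(z_β) = Φ(1.248) ≈ 0.894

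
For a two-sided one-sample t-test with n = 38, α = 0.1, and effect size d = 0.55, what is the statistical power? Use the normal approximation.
Power ≈ 0.96

Power calculation (one-sample t-test, normal approximation):
z_β = d · √n - z_{α/2}
z_β = 0.55 · √38 - 1.645
z_β = 0.55 · 6.164 - 1.645
z_β = 1.746

Power = Φ(z_β) = Φ(1.746) ≈ 0.960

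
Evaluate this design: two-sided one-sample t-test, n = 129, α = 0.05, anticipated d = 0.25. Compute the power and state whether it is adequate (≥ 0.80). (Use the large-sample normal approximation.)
Power ≈ 0.81; the study is adequately powered (power ≥ 0.80)

Power calculation (one-sample t-test, normal approximation):
z_β = d · √n - z_{α/2}
z_β = 0.25 · √129 - 1.960
z_β = 0.25 · 11.358 - 1.960
z_β = 0.879

Power = Φ(z_β) = Φ(0.879) ≈ 0.810

Effect size d = 0.25 is small by Cohen's convention (0.2/0.5/0.8).

Threshold: power ≥ 0.80 is conventionally adequate.
Power ≈ 0.81 → the study is adequately powered (power ≥ 0.80).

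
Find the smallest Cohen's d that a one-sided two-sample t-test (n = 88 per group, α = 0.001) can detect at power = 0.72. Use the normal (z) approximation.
d ≈ 0.55

Minimum detectable effect (two-sample t-test, normal approximation):
d = (z_α + z_β) / √(n/2)
d = (3.090 + 0.583) / √(88/2)
d = 3.673 / 6.633
d ≈ 0.55

By Cohen's convention (0.2 small / 0.5 medium / 0.8 large): medium effect.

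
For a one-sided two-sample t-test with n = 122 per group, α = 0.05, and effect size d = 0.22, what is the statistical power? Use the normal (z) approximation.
Power ≈ 0.53

Power calculation (two-sample t-test, normal approximation):
z_β = d · √(n/2) - z_α
z_β = 0.22 · √(122/2) - 1.645
z_β = 0.22 · 7.810 - 1.645
z_β = 0.073

Power = Φ(z_β) = Φ(0.073) ≈ 0.529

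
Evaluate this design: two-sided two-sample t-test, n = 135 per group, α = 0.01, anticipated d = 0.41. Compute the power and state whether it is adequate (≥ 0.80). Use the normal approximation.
Power ≈ 0.79; the study is underpowered (power < 0.80)

Power calculation (two-sample t-test, normal approximation):
z_β = d · √(n/2) - z_{α/2}
z_β = 0.41 · √(135/2) - 2.576
z_β = 0.41 · 8.216 - 2.576
z_β = 0.793

Power = Φ(z_β) = Φ(0.793) ≈ 0.786

Effect size d = 0.41 is small by Cohen's convention (0.2/0.5/0.8).

Threshold: power ≥ 0.80 is conventionally adequate.
Power ≈ 0.79 → the study is underpowered (power < 0.80).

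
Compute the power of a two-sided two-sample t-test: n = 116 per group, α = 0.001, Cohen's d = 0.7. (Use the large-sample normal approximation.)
Power ≈ 0.98

Power calculation (two-sample t-test, normal approximation):
z_β = d · √(n/2) - z_{α/2}
z_β = 0.7 · √(116/2) - 3.291
z_β = 0.7 · 7.616 - 3.291
z_β = 2.041

Power = Φ(z_β) = Φ(2.041) ≈ 0.979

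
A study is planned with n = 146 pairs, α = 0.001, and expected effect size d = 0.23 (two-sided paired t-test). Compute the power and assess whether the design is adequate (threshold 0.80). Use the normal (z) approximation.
Power ≈ 0.30; the study is underpowered (power < 0.80)

Power calculation (paired t-test, normal approximation):
z_β = d · √n - z_{α/2}
z_β = 0.23 · √146 - 3.291
z_β = 0.23 · 12.083 - 3.291
z_β = -0.511

Power = Φ(z_β) = Φ(-0.511) ≈ 0.305

Effect size d = 0.23 is small by Cohen's convention (0.2/0.5/0.8).

Threshold: power ≥ 0.80 is conventionally adequate.
Power ≈ 0.30 → the study is underpowered (power < 0.80).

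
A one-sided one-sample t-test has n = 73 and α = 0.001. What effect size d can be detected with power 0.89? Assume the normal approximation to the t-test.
d ≈ 0.51

Minimum detectable effect (one-sample t-test, normal approximation):
d = (z_α + z_β) / √n
d = (3.090 + 1.227) / √73
d = 4.317 / 8.544
d ≈ 0.51

By Cohen's convention (0.2 small / 0.5 medium / 0.8 large): medium effect.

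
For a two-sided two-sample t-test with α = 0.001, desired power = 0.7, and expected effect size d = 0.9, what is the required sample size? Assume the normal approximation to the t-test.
n = 36 per group

Sample size formula (two-sample t-test, normal approximation):
n = 2 · ((z_{α/2} + z_β) / d)²

z_{α/2} = 3.291 (for α = 0.001, two-sided)
z_β = 0.524 (for power = 0.7)
d = 0.9

n = 2 · ((3.291 + 0.524) / 0.9)²
n = 2 · (4.239)²
n ≈ 35.94
Round up to the next whole number: n = 36 per group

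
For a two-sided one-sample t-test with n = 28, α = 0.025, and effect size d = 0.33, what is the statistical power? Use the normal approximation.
Power ≈ 0.31

Power calculation (one-sample t-test, normal approximation):
z_β = d · √n - z_{α/2}
z_β = 0.33 · √28 - 2.241
z_β = 0.33 · 5.292 - 2.241
z_β = -0.495

Power = Φ(z_β) = Φ(-0.495) ≈ 0.310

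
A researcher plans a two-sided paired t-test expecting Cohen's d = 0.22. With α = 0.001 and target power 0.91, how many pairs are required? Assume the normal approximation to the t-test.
n = 444 pairs

Sample size formula (paired t-test, normal approximation):
n = ((z_{α/2} + z_β) / d)²

z_{α/2} = 3.291 (for α = 0.001, two-sided)
z_β = 1.341 (for power = 0.91)
d = 0.22

n = ((3.291 + 1.341) / 0.22)²
n = (21.055)²
n ≈ 443.31
Round up to the next whole number: n = 444 pairs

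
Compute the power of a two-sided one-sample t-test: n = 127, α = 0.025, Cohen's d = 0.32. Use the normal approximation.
Power ≈ 0.91

Power calculation (one-sample t-test, normal approximation):
z_β = d · √n - z_{α/2}
z_β = 0.32 · √127 - 2.241
z_β = 0.32 · 11.269 - 2.241
z_β = 1.365

Power = Φ(z_β) = Φ(1.365) ≈ 0.914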